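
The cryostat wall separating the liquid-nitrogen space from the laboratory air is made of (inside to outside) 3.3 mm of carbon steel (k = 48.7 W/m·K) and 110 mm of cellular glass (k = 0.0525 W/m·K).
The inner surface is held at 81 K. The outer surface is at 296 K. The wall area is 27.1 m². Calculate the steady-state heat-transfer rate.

Q ≈ 2780 W

Using the resistance-network approach (series):
R_carbon steel = L/(kA) = 0.0033/(48.7×27.1) = 2.5×10^-6 K/W
R_cellular glass = L/(kA) = 0.11/(0.0525×27.1) = 0.07732 K/W
R_total = 0.07732 K/W
Q = ΔT / R_total = 215 / 0.07732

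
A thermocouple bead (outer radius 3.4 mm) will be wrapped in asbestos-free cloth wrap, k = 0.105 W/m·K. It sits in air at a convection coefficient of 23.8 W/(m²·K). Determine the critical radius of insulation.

r_cr ≈ 8.82 mm

For a sphere r_cr = 2k/h = 2×0.105/23.8
r_cr = 8.82 mm; since the bare radius (3.4 mm) is below r_cr, adding a thin layer of insulation will *increase* heat loss.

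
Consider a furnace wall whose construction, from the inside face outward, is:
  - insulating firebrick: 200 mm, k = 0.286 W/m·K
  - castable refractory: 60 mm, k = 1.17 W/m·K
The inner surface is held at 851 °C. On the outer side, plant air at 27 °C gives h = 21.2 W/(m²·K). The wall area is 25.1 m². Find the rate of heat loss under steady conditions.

Treating each layer as a thermal resistance in series:
R_insulating firebrick = L/(kA) = 0.2/(0.286×25.1) = 0.02786 K/W
R_castable refractory = L/(kA) = 0.06/(1.17×25.1) = 0.002043 K/W
R_outer film = 1/(h_o·A) = 1/(21.2×25.1) = 0.001879 K/W
R_total = 0.03178 K/W
Q = ΔT / R_total = 824 / 0.03178

Q ≈ 25900 W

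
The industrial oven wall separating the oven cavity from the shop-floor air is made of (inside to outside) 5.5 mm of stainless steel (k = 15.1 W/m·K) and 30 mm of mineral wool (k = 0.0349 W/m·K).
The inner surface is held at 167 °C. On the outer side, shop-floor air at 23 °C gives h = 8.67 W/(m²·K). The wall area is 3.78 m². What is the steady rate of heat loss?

Model the wall as resistances in series:
R_stainless steel = L/(kA) = 0.0055/(15.1×3.78) = 9.636×10^-5 K/W
R_mineral wool = L/(kA) = 0.03/(0.0349×3.78) = 0.2274 K/W
R_outer film = 1/(h_o·A) = 1/(8.67×3.78) = 0.03051 K/W
R_total = 0.258 K/W
Q = ΔT / R_total = 144 / 0.258

Q ≈ 558 W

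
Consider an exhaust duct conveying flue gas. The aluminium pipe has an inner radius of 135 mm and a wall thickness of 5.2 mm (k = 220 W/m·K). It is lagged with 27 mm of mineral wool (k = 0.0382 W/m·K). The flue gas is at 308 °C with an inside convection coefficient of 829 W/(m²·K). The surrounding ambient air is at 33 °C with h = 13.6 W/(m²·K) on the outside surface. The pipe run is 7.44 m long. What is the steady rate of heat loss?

Q ≈ 2540 W

For a radial system each layer contributes R = ln(r_out/r_in)/(2πkL); films add R = 1/(hA).
R_inner film = 1/(h_i·2πr₁L) = 1/(829×2π×0.135×7.44) = 1.911×10^-4 K/W
R_aluminium pipe wall = ln(140.2/135)/(2π×220×7.44) = 3.675×10^-6 K/W
R_mineral wool = ln(167.2/140.2)/(2π×0.0382×7.44) = 0.09863 K/W
R_outer film = 1/(h_o·2πr_oL) = 1/(13.6×2π×0.1672×7.44) = 0.009407 K/W
R_total = 0.1082 K/W
Q = ΔT/R_total = 275/0.1082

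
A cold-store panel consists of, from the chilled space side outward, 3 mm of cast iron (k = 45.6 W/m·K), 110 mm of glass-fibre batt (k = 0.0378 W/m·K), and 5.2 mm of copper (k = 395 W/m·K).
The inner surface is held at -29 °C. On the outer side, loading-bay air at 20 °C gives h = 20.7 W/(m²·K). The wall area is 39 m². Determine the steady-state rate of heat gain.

Series thermal resistances:
R_cast iron = L/(kA) = 0.003/(45.6×39) = 1.687×10^-6 K/W
R_glass-fibre batt = L/(kA) = 0.11/(0.0378×39) = 0.07462 K/W
R_copper = L/(kA) = 0.0052/(395×39) = 3.376×10^-7 K/W
R_outer film = 1/(h_o·A) = 1/(20.7×39) = 0.001239 K/W
R_total = 0.07586 K/W
Q = ΔT / R_total = 49 / 0.07586

Q ≈ 646 W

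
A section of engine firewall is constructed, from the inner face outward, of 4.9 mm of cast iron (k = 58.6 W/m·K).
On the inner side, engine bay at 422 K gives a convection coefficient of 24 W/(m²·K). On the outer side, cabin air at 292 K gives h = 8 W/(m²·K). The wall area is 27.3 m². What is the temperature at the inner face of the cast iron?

T ≈ 390 K

Treating each layer as a thermal resistance in series:
R_inner film = 1/(h_i·A) = 1/(24×27.3) = 0.001526 K/W
R_cast iron = L/(kA) = 0.0049/(58.6×27.3) = 3.063×10^-6 K/W
R_outer film = 1/(h_o·A) = 1/(8×27.3) = 0.004579 K/W
R_total = 0.006108 K/W;  Q = ΔT/R_total = 130/0.006108 = 21280 W
T_interface = T_inner − Q·ΣR(inner→interface) = 422 − 21300×0.001526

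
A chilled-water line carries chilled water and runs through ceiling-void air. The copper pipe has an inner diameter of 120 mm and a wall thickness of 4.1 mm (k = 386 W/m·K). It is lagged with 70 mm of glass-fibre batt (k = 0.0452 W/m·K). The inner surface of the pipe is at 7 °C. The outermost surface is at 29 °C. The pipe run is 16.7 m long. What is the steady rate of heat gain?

Q ≈ 141 W

Per-layer cylindrical resistances, series-summed:
R_copper pipe wall = ln(64.1/60)/(2π×386×16.7) = 1.632×10^-6 K/W
R_glass-fibre batt = ln(134.1/64.1)/(2π×0.0452×16.7) = 0.1556 K/W
R_total = 0.1556 K/W
Q = ΔT/R_total = 22/0.1556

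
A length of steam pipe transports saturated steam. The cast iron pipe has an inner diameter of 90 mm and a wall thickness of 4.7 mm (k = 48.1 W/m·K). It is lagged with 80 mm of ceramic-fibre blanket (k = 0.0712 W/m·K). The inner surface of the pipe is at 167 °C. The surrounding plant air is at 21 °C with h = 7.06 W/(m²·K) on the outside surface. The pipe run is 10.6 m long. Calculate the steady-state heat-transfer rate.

For a radial system each layer contributes R = ln(r_out/r_in)/(2πkL); films add R = 1/(hA).
R_cast iron pipe wall = ln(49.7/45)/(2π×48.1×10.6) = 3.101×10^-5 K/W
R_ceramic-fibre blanket = ln(129.7/49.7)/(2π×0.0712×10.6) = 0.2023 K/W
R_outer film = 1/(h_o·2πr_oL) = 1/(7.06×2π×0.1297×10.6) = 0.0164 K/W
R_total = 0.2187 K/W
Q = ΔT/R_total = 146/0.2187

Q ≈ 668 W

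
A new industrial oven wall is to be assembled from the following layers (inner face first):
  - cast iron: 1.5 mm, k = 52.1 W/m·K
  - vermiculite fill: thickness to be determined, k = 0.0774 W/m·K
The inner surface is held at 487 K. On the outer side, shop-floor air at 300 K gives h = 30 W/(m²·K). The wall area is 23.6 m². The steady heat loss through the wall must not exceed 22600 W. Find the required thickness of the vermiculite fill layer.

L ≈ 12.5 mm

Model the wall as resistances in series:
R_cast iron = L/(kA) = 0.0015/(52.1×23.6) = 1.22×10^-6 K/W
R_outer film = 1/(h_o·A) = 1/(30×23.6) = 0.001412 K/W
Sum of the known resistances R_other = 0.001414 K/W
Required total resistance R_tot = ΔT/Q_allow = 187/22600 = 0.008274 K/W
R_vermiculite fill = R_tot − R_other = 0.006861 K/W
L = R·k·A = 0.006861×0.0774×23.6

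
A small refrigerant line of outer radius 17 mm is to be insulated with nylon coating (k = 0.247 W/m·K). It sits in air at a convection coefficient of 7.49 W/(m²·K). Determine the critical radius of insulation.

For a cylinder r_cr = k/h = 0.247/7.49
r_cr = 33 mm; since the bare radius (17 mm) is below r_cr, adding a thin layer of insulation will *increase* heat loss.

r_cr ≈ 33 mm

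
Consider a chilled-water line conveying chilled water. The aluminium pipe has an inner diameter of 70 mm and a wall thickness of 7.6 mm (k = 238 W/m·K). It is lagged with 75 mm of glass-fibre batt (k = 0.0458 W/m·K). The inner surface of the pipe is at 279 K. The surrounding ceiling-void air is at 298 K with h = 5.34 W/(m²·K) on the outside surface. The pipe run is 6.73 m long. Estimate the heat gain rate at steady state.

Per-layer cylindrical resistances, series-summed:
R_aluminium pipe wall = ln(42.6/35)/(2π×238×6.73) = 1.953×10^-5 K/W
R_glass-fibre batt = ln(117.6/42.6)/(2π×0.0458×6.73) = 0.5243 K/W
R_outer film = 1/(h_o·2πr_oL) = 1/(5.34×2π×0.1176×6.73) = 0.03766 K/W
R_total = 0.562 K/W
Q = ΔT/R_total = 19/0.562

Q ≈ 33.8 W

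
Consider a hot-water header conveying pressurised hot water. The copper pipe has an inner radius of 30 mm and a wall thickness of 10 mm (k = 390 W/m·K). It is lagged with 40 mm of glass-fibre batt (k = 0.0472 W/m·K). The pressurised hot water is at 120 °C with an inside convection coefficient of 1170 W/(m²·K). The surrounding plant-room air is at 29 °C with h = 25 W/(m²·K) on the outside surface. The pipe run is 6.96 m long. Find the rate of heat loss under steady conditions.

Q ≈ 262 W

Per-layer cylindrical resistances, series-summed:
R_inner film = 1/(h_i·2πr₁L) = 1/(1170×2π×0.03×6.96) = 6.515×10^-4 K/W
R_copper pipe wall = ln(40/30)/(2π×390×6.96) = 1.687×10^-5 K/W
R_glass-fibre batt = ln(80/40)/(2π×0.0472×6.96) = 0.3358 K/W
R_outer film = 1/(h_o·2πr_oL) = 1/(25×2π×0.08×6.96) = 0.01143 K/W
R_total = 0.3479 K/W
Q = ΔT/R_total = 91/0.3479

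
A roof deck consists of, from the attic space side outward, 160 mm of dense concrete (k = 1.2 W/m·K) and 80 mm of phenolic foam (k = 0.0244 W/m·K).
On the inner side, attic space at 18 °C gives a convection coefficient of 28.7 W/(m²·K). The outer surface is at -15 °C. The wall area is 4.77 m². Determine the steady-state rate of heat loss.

Q ≈ 45.7 W

Treating each layer as a thermal resistance in series:
R_inner film = 1/(h_i·A) = 1/(28.7×4.77) = 0.007305 K/W
R_dense concrete = L/(kA) = 0.16/(1.2×4.77) = 0.02795 K/W
R_phenolic foam = L/(kA) = 0.08/(0.0244×4.77) = 0.6874 K/W
R_total = 0.7226 K/W
Q = ΔT / R_total = 33 / 0.7226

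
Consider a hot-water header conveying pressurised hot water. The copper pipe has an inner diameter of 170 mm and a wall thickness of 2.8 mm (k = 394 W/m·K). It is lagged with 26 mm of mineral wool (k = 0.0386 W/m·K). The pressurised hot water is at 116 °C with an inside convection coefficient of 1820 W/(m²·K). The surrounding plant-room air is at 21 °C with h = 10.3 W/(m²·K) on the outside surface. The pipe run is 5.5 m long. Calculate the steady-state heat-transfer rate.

Q ≈ 433 W

Cylindrical conduction, so R = ln(r₂/r₁)/(2πkL) per layer, in series:
R_inner film = 1/(h_i·2πr₁L) = 1/(1820×2π×0.085×5.5) = 1.871×10^-4 K/W
R_copper pipe wall = ln(87.8/85)/(2π×394×5.5) = 2.38×10^-6 K/W
R_mineral wool = ln(113.8/87.8)/(2π×0.0386×5.5) = 0.1945 K/W
R_outer film = 1/(h_o·2πr_oL) = 1/(10.3×2π×0.1138×5.5) = 0.02469 K/W
R_total = 0.2193 K/W
Q = ΔT/R_total = 95/0.2193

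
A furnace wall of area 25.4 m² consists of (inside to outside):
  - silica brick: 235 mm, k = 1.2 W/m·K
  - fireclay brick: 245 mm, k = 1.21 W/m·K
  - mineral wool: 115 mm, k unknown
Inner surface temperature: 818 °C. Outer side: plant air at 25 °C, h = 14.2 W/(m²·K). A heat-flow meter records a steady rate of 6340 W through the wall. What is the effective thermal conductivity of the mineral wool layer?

k ≈ 0.0425 W/(m·K)

Using the resistance-network approach (series):
R_silica brick = L/(kA) = 0.235/(1.2×25.4) = 0.00771 K/W
R_fireclay brick = L/(kA) = 0.245/(1.21×25.4) = 0.007972 K/W
R_outer film = 1/(h_o·A) = 1/(14.2×25.4) = 0.002773 K/W
Sum of known resistances R_other = 0.01845 K/W
Total R = ΔT/Q = 793/6340 = 0.1251 K/W
R_mineral wool = R_total − R_other = 0.1066 K/W
k = L/(R·A) = 0.115/(0.1066×25.4)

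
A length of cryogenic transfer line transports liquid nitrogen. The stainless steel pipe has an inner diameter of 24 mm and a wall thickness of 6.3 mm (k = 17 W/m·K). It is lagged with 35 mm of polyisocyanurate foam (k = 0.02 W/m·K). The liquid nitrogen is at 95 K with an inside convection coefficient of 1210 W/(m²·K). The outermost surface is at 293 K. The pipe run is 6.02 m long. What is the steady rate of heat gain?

Cylindrical conduction, so R = ln(r₂/r₁)/(2πkL) per layer, in series:
R_inner film = 1/(h_i·2πr₁L) = 1/(1210×2π×0.012×6.02) = 0.001821 K/W
R_stainless steel pipe wall = ln(18.3/12)/(2π×17×6.02) = 6.563×10^-4 K/W
R_polyisocyanurate foam = ln(53.3/18.3)/(2π×0.02×6.02) = 1.413 K/W
R_total = 1.416 K/W
Q = ΔT/R_total = 198/1.416

Q ≈ 140 W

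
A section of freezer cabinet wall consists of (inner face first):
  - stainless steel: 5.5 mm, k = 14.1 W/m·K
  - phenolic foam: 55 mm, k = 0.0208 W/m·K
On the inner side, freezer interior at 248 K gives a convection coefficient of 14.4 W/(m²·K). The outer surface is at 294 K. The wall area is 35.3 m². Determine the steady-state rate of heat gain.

Treating each layer as a thermal resistance in series:
R_inner film = 1/(h_i·A) = 1/(14.4×35.3) = 0.001967 K/W
R_stainless steel = L/(kA) = 0.0055/(14.1×35.3) = 1.105×10^-5 K/W
R_phenolic foam = L/(kA) = 0.055/(0.0208×35.3) = 0.07491 K/W
R_total = 0.07689 K/W
Q = ΔT / R_total = 46 / 0.07689

Q ≈ 598 W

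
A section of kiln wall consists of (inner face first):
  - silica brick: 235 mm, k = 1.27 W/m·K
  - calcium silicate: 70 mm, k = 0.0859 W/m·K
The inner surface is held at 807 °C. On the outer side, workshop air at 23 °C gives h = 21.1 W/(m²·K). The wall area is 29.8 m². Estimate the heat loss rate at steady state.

Q ≈ 22300 W

Using the resistance-network approach (series):
R_silica brick = L/(kA) = 0.235/(1.27×29.8) = 0.006209 K/W
R_calcium silicate = L/(kA) = 0.07/(0.0859×29.8) = 0.02735 K/W
R_outer film = 1/(h_o·A) = 1/(21.1×29.8) = 0.00159 K/W
R_total = 0.03515 K/W
Q = ΔT / R_total = 784 / 0.03515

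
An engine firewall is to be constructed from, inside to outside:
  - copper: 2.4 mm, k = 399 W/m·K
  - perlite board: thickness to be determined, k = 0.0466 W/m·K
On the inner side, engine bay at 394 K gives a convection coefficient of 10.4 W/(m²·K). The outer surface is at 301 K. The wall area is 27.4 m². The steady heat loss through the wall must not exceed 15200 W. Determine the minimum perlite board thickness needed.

L ≈ 3.33 mm

Model the wall as resistances in series:
R_inner film = 1/(h_i·A) = 1/(10.4×27.4) = 0.003509 K/W
R_copper = L/(kA) = 0.0024/(399×27.4) = 2.195×10^-7 K/W
Sum of the known resistances R_other = 0.003509 K/W
Required total resistance R_tot = ΔT/Q_allow = 93/15200 = 0.006118 K/W
R_perlite board = R_tot − R_other = 0.002609 K/W
L = R·k·A = 0.002609×0.0466×27.4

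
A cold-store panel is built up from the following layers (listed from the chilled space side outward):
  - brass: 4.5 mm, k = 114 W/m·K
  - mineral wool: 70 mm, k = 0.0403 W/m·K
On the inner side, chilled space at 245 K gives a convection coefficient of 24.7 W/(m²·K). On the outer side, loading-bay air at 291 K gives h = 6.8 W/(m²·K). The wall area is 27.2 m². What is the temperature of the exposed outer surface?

T ≈ 287 K

Thermal resistances in series:
R_inner film = 1/(h_i·A) = 1/(24.7×27.2) = 0.001488 K/W
R_brass = L/(kA) = 0.0045/(114×27.2) = 1.451×10^-6 K/W
R_mineral wool = L/(kA) = 0.07/(0.0403×27.2) = 0.06386 K/W
R_outer film = 1/(h_o·A) = 1/(6.8×27.2) = 0.005407 K/W
R_total = 0.07076 K/W;  Q = ΔT/R_total = 46/0.07076 = 650.1 W
T_interface = T_inner + Q·ΣR(inner→interface) = 245 + 650×0.06535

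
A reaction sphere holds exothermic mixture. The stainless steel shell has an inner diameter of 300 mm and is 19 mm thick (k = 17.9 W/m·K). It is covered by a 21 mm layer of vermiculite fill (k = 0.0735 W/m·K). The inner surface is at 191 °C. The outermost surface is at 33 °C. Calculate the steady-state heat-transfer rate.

Radial (spherical) resistances in series:
R_stainless steel shell = (1/0.15 − 1/0.169)/(4π×17.9) = 0.003332 K/W
R_vermiculite fill = (1/0.169 − 1/0.19)/(4π×0.0735) = 0.7081 K/W
R_total = 0.7114 K/W
Q = ΔT/R_total = 158/0.7114

Q ≈ 222 W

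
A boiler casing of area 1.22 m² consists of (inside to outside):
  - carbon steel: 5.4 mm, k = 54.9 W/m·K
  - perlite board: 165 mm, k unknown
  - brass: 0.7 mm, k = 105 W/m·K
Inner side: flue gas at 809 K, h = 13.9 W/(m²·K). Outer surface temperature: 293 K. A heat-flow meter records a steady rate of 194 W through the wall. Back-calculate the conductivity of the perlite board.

k ≈ 0.052 W/(m·K)

Treating each layer as a thermal resistance in series:
R_inner film = 1/(h_i·A) = 1/(13.9×1.22) = 0.05897 K/W
R_carbon steel = L/(kA) = 0.0054/(54.9×1.22) = 8.062×10^-5 K/W
R_brass = L/(kA) = 0.0007/(105×1.22) = 5.464×10^-6 K/W
Sum of known resistances R_other = 0.05906 K/W
Total R = ΔT/Q = 516/194 = 2.66 K/W
R_perlite board = R_total − R_other = 2.601 K/W
k = L/(R·A) = 0.165/(2.601×1.22)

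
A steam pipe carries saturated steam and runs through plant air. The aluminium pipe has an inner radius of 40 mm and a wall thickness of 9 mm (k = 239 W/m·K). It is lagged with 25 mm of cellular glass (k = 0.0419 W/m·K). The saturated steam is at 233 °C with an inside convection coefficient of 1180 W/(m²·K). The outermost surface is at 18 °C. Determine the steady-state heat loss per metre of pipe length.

Radial resistances (cylindrical: R_cond = ln(r_o/r_i)/(2πkL), R_conv = 1/(h·2πrL)):
R_inner film = 1/(h_i·2πr₁L) = 1/(1180×2π×0.04×1) = 0.003372 K/W
R_aluminium pipe wall = ln(49/40)/(2π×239×1) = 1.351×10^-4 K/W
R_cellular glass = ln(74/49)/(2π×0.0419×1) = 1.566 K/W
R_total = 1.569 K/W
Q = ΔT/R_total = 215/1.569

q′ ≈ 137 W/m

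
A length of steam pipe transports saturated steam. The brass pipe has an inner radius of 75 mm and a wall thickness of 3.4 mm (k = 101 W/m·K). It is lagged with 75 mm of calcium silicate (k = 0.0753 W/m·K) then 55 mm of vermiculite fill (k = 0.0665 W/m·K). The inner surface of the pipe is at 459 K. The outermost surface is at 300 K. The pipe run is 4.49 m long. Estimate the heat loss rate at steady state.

Q ≈ 332 W

Radial resistances (cylindrical: R_cond = ln(r_o/r_i)/(2πkL), R_conv = 1/(h·2πrL)):
R_brass pipe wall = ln(78.4/75)/(2π×101×4.49) = 1.556×10^-5 K/W
R_calcium silicate = ln(153.4/78.4)/(2π×0.0753×4.49) = 0.316 K/W
R_vermiculite fill = ln(208.4/153.4)/(2π×0.0665×4.49) = 0.1633 K/W
R_total = 0.4793 K/W
Q = ΔT/R_total = 159/0.4793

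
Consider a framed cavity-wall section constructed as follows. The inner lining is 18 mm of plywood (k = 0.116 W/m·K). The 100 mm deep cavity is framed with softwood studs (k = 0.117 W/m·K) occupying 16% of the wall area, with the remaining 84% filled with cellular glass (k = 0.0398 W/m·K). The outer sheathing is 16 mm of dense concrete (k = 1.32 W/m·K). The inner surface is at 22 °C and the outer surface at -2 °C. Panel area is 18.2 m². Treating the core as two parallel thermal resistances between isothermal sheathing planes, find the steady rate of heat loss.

Sheathing layers in series; stud and cavity paths in parallel between them.
R_inner = 0.018/(0.116×18.2) = 0.008526 K/W
R_stud  = 0.1/(0.117×0.16×18.2) = 0.2935 K/W
R_cav   = 0.1/(0.0398×0.84×18.2) = 0.1643 K/W
1/R_core = 1/R_stud + 1/R_cav → R_core = 0.1054 K/W
R_outer = 0.016/(1.32×18.2) = 6.66×10^-4 K/W
R_total = 0.1145 K/W
Q = ΔT/R_total = 24/0.1145

Q ≈ 210 W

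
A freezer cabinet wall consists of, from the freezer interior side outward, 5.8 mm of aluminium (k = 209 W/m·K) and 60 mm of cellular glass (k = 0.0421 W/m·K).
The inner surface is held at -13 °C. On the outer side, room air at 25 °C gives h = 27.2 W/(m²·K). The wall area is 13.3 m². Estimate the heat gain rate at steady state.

Using the resistance-network approach (series):
R_aluminium = L/(kA) = 0.0058/(209×13.3) = 2.087×10^-6 K/W
R_cellular glass = L/(kA) = 0.06/(0.0421×13.3) = 0.1072 K/W
R_outer film = 1/(h_o·A) = 1/(27.2×13.3) = 0.002764 K/W
R_total = 0.1099 K/W
Q = ΔT / R_total = 38 / 0.1099

Q ≈ 346 W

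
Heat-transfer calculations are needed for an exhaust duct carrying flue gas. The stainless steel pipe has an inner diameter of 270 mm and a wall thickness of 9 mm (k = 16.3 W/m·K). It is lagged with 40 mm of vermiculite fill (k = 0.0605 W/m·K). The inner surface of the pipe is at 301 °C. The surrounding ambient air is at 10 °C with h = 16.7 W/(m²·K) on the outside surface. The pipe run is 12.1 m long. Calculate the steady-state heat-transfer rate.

Q ≈ 5050 W

For a radial system each layer contributes R = ln(r_out/r_in)/(2πkL); films add R = 1/(hA).
R_stainless steel pipe wall = ln(144/135)/(2π×16.3×12.1) = 5.208×10^-5 K/W
R_vermiculite fill = ln(184/144)/(2π×0.0605×12.1) = 0.05329 K/W
R_outer film = 1/(h_o·2πr_oL) = 1/(16.7×2π×0.184×12.1) = 0.004281 K/W
R_total = 0.05762 K/W
Q = ΔT/R_total = 291/0.05762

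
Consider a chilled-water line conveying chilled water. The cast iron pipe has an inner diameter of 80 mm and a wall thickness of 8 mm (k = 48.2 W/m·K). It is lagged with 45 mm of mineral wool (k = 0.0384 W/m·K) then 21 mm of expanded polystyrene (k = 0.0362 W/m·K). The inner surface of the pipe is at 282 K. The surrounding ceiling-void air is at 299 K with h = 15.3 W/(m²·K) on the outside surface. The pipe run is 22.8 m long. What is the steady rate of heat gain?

Q ≈ 104 W

Per-layer cylindrical resistances, series-summed:
R_cast iron pipe wall = ln(48/40)/(2π×48.2×22.8) = 2.64×10^-5 K/W
R_mineral wool = ln(93/48)/(2π×0.0384×22.8) = 0.1202 K/W
R_expanded polystyrene = ln(114/93)/(2π×0.0362×22.8) = 0.03926 K/W
R_outer film = 1/(h_o·2πr_oL) = 1/(15.3×2π×0.114×22.8) = 0.004002 K/W
R_total = 0.1635 K/W
Q = ΔT/R_total = 17/0.1635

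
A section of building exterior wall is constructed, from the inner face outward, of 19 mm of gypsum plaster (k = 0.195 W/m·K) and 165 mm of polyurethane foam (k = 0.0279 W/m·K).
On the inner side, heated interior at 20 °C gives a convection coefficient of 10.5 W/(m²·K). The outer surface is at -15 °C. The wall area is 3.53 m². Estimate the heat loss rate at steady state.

Model the wall as resistances in series:
R_inner film = 1/(h_i·A) = 1/(10.5×3.53) = 0.02698 K/W
R_gypsum plaster = L/(kA) = 0.019/(0.195×3.53) = 0.0276 K/W
R_polyurethane foam = L/(kA) = 0.165/(0.0279×3.53) = 1.675 K/W
R_total = 1.73 K/W
Q = ΔT / R_total = 35 / 1.73

Q ≈ 20.2 W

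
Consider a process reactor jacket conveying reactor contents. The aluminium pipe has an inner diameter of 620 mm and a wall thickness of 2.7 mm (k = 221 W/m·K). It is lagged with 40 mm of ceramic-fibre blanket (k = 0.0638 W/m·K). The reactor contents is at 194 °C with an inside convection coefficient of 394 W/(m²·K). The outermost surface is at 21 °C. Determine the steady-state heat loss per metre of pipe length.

q′ ≈ 574 W/m

Treating each annulus and film as a series resistance:
R_inner film = 1/(h_i·2πr₁L) = 1/(394×2π×0.31×1) = 0.001303 K/W
R_aluminium pipe wall = ln(312.7/310)/(2π×221×1) = 6.245×10^-6 K/W
R_ceramic-fibre blanket = ln(352.7/312.7)/(2π×0.0638×1) = 0.3003 K/W
R_total = 0.3016 K/W
Q = ΔT/R_total = 173/0.3016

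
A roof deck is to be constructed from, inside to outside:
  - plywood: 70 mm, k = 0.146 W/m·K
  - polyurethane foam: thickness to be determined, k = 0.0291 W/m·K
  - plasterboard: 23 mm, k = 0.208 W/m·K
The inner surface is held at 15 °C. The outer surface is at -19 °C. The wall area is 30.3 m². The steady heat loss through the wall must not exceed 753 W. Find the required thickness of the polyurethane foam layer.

Thermal resistances in series:
R_plywood = L/(kA) = 0.07/(0.146×30.3) = 0.01582 K/W
R_plasterboard = L/(kA) = 0.023/(0.208×30.3) = 0.003649 K/W
Sum of the known resistances R_other = 0.01947 K/W
Required total resistance R_tot = ΔT/Q_allow = 34/753 = 0.04515 K/W
R_polyurethane foam = R_tot − R_other = 0.02568 K/W
L = R·k·A = 0.02568×0.0291×30.3

L ≈ 22.6 mm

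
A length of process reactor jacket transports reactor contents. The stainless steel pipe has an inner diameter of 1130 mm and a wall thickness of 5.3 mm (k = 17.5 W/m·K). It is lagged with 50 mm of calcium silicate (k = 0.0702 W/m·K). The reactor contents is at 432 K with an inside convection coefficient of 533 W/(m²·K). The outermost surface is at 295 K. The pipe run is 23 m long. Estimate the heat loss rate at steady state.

Q ≈ 16500 W

Cylindrical conduction, so R = ln(r₂/r₁)/(2πkL) per layer, in series:
R_inner film = 1/(h_i·2πr₁L) = 1/(533×2π×0.565×23) = 2.298×10^-5 K/W
R_stainless steel pipe wall = ln(570.3/565)/(2π×17.5×23) = 3.692×10^-6 K/W
R_calcium silicate = ln(620.3/570.3)/(2π×0.0702×23) = 0.008284 K/W
R_total = 0.008311 K/W
Q = ΔT/R_total = 137/0.008311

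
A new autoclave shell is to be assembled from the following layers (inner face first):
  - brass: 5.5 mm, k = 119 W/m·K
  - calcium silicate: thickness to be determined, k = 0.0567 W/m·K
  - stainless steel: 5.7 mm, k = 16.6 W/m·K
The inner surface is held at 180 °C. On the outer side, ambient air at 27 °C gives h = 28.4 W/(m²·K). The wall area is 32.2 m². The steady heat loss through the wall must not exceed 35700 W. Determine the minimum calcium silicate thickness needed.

Treating each layer as a thermal resistance in series:
R_brass = L/(kA) = 0.0055/(119×32.2) = 1.435×10^-6 K/W
R_stainless steel = L/(kA) = 0.0057/(16.6×32.2) = 1.066×10^-5 K/W
R_outer film = 1/(h_o·A) = 1/(28.4×32.2) = 0.001094 K/W
Sum of the known resistances R_other = 0.001106 K/W
Required total resistance R_tot = ΔT/Q_allow = 153/35700 = 0.004286 K/W
R_calcium silicate = R_tot − R_other = 0.00318 K/W
L = R·k·A = 0.00318×0.0567×32.2

L ≈ 5.81 mm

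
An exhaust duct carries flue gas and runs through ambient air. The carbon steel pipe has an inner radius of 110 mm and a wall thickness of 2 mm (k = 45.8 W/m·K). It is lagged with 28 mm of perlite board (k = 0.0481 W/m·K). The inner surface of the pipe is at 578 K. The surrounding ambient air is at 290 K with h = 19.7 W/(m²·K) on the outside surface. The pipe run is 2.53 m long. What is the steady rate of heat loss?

Cylindrical conduction, so R = ln(r₂/r₁)/(2πkL) per layer, in series:
R_carbon steel pipe wall = ln(112/110)/(2π×45.8×2.53) = 2.475×10^-5 K/W
R_perlite board = ln(140/112)/(2π×0.0481×2.53) = 0.2918 K/W
R_outer film = 1/(h_o·2πr_oL) = 1/(19.7×2π×0.14×2.53) = 0.02281 K/W
R_total = 0.3147 K/W
Q = ΔT/R_total = 288/0.3147

Q ≈ 915 W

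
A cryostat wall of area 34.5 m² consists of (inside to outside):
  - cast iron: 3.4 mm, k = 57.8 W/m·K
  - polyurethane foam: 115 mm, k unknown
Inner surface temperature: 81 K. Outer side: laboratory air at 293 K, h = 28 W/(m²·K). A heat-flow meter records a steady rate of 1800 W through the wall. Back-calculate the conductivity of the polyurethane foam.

Model the wall as resistances in series:
R_cast iron = L/(kA) = 0.0034/(57.8×34.5) = 1.705×10^-6 K/W
R_outer film = 1/(h_o·A) = 1/(28×34.5) = 0.001035 K/W
Sum of known resistances R_other = 0.001037 K/W
Total R = ΔT/Q = 212/1800 = 0.1178 K/W
R_polyurethane foam = R_total − R_other = 0.1167 K/W
k = L/(R·A) = 0.115/(0.1167×34.5)

k ≈ 0.0286 W/(m·K)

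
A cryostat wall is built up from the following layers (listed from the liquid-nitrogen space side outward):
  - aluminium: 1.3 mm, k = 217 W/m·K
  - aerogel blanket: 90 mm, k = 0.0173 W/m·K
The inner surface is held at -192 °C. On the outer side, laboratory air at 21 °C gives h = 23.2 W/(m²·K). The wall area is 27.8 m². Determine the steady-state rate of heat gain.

Q ≈ 1130 W

Model the wall as resistances in series:
R_aluminium = L/(kA) = 0.0013/(217×27.8) = 2.155×10^-7 K/W
R_aerogel blanket = L/(kA) = 0.09/(0.0173×27.8) = 0.1871 K/W
R_outer film = 1/(h_o·A) = 1/(23.2×27.8) = 0.00155 K/W
R_total = 0.1887 K/W
Q = ΔT / R_total = 213 / 0.1887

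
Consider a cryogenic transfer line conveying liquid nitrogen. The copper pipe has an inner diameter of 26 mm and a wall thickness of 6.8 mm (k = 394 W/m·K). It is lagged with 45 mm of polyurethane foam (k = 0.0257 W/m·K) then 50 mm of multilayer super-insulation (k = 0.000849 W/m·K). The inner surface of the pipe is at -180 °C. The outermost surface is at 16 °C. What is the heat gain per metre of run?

q′ ≈ 1.71 W/m

Cylindrical conduction, so R = ln(r₂/r₁)/(2πkL) per layer, in series:
R_copper pipe wall = ln(19.8/13)/(2π×394×1) = 1.7×10^-4 K/W
R_polyurethane foam = ln(64.8/19.8)/(2π×0.0257×1) = 7.342 K/W
R_multilayer super-insulation = ln(114.8/64.8)/(2π×0.000849×1) = 107.2 K/W
R_total = 114.5 K/W
Q = ΔT/R_total = 196/114.5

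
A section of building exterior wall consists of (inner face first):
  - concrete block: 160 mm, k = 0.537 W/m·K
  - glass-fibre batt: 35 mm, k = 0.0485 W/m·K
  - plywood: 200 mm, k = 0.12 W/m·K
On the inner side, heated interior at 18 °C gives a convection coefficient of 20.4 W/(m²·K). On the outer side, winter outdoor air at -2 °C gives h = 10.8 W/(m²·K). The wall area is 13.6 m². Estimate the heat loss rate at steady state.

Q ≈ 96.2 W

Using the resistance-network approach (series):
R_inner film = 1/(h_i·A) = 1/(20.4×13.6) = 0.003604 K/W
R_concrete block = L/(kA) = 0.16/(0.537×13.6) = 0.02191 K/W
R_glass-fibre batt = L/(kA) = 0.035/(0.0485×13.6) = 0.05306 K/W
R_plywood = L/(kA) = 0.2/(0.12×13.6) = 0.1225 K/W
R_outer film = 1/(h_o·A) = 1/(10.8×13.6) = 0.006808 K/W
R_total = 0.2079 K/W
Q = ΔT / R_total = 20 / 0.2079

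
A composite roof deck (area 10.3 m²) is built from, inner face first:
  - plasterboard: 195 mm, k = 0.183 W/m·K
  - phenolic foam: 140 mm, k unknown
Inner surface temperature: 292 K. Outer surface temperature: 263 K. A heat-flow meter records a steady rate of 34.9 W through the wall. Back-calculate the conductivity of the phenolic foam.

Using the resistance-network approach (series):
R_plasterboard = L/(kA) = 0.195/(0.183×10.3) = 0.1035 K/W
Sum of known resistances R_other = 0.1035 K/W
Total R = ΔT/Q = 29/34.9 = 0.8309 K/W
R_phenolic foam = R_total − R_other = 0.7275 K/W
k = L/(R·A) = 0.14/(0.7275×10.3)

k ≈ 0.0187 W/(m·K)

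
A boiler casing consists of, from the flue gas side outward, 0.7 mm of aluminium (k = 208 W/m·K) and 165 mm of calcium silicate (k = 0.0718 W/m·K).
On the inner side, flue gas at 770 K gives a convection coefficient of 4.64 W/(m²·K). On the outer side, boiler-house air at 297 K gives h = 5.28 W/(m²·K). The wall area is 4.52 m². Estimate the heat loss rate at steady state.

Q ≈ 791 W

Using the resistance-network approach (series):
R_inner film = 1/(h_i·A) = 1/(4.64×4.52) = 0.04768 K/W
R_aluminium = L/(kA) = 0.0007/(208×4.52) = 7.446×10^-7 K/W
R_calcium silicate = L/(kA) = 0.165/(0.0718×4.52) = 0.5084 K/W
R_outer film = 1/(h_o·A) = 1/(5.28×4.52) = 0.0419 K/W
R_total = 0.598 K/W
Q = ΔT / R_total = 473 / 0.598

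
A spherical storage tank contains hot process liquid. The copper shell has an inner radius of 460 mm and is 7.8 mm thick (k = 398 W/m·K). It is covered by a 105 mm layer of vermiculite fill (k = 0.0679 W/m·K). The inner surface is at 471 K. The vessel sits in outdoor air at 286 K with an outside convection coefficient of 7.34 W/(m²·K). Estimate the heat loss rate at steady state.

Each spherical layer contributes R = (1/r_i − 1/r_o)/(4πk):
R_copper shell = (1/0.46 − 1/0.4678)/(4π×398) = 7.247×10^-6 K/W
R_vermiculite fill = (1/0.4678 − 1/0.5728)/(4π×0.0679) = 0.4592 K/W
R_outer film = 1/(h·4πr_o²) = 1/(7.34×4π×0.5728²) = 0.03304 K/W
R_total = 0.4923 K/W
Q = ΔT/R_total = 185/0.4923

Q ≈ 376 W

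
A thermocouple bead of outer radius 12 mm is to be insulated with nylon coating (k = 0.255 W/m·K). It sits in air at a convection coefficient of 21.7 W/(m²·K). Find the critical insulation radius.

For a sphere r_cr = 2k/h = 2×0.255/21.7
r_cr = 23.5 mm; since the bare radius (12 mm) is below r_cr, adding a thin layer of insulation will *increase* heat loss.

r_cr ≈ 23.5 mm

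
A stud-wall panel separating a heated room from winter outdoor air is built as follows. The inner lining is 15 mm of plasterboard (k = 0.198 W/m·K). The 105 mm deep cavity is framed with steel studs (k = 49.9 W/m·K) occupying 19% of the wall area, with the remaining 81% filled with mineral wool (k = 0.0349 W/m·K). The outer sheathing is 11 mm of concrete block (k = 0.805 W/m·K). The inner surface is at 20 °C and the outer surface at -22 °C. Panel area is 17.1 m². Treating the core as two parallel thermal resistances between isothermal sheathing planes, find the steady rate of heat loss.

Sheathing layers in series; stud and cavity paths in parallel between them.
R_inner = 0.015/(0.198×17.1) = 0.00443 K/W
R_stud  = 0.105/(49.9×0.19×17.1) = 6.476×10^-4 K/W
R_cav   = 0.105/(0.0349×0.81×17.1) = 0.2172 K/W
1/R_core = 1/R_stud + 1/R_cav → R_core = 6.457×10^-4 K/W
R_outer = 0.011/(0.805×17.1) = 7.991×10^-4 K/W
R_total = 0.005875 K/W
Q = ΔT/R_total = 42/0.005875

Q ≈ 7150 W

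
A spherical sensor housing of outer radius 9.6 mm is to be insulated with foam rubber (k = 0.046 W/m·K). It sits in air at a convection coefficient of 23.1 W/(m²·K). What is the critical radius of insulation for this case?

For a sphere r_cr = 2k/h = 2×0.046/23.1
r_cr = 3.98 mm; since the bare radius (9.6 mm) is above r_cr, any added insulation will reduce heat loss.

r_cr ≈ 3.98 mm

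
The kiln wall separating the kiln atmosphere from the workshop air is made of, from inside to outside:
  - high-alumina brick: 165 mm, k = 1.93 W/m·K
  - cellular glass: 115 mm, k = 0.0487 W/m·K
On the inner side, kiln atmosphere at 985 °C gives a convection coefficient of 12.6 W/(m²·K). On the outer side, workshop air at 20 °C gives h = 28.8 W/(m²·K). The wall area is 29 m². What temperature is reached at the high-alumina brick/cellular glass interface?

T ≈ 923 °C

Treating each layer as a thermal resistance in series:
R_inner film = 1/(h_i·A) = 1/(12.6×29) = 0.002737 K/W
R_high-alumina brick = L/(kA) = 0.165/(1.93×29) = 0.002948 K/W
R_cellular glass = L/(kA) = 0.115/(0.0487×29) = 0.08143 K/W
R_outer film = 1/(h_o·A) = 1/(28.8×29) = 0.001197 K/W
R_total = 0.08831 K/W;  Q = ΔT/R_total = 965/0.08831 = 10930 W
T_interface = T_inner − Q·ΣR(inner→interface) = 985 − 10900×0.005685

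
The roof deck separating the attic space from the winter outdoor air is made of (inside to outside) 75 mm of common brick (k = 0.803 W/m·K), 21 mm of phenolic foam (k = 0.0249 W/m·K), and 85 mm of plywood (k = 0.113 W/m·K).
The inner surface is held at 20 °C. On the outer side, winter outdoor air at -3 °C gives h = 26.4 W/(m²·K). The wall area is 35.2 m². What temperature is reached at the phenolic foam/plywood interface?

T ≈ 7.52 °C

Series thermal resistances:
R_common brick = L/(kA) = 0.075/(0.803×35.2) = 0.002653 K/W
R_phenolic foam = L/(kA) = 0.021/(0.0249×35.2) = 0.02396 K/W
R_plywood = L/(kA) = 0.085/(0.113×35.2) = 0.02137 K/W
R_outer film = 1/(h_o·A) = 1/(26.4×35.2) = 0.001076 K/W
R_total = 0.04906 K/W;  Q = ΔT/R_total = 23/0.04906 = 468.8 W
T_interface = T_inner − Q·ΣR(inner→interface) = 20 − 469×0.02661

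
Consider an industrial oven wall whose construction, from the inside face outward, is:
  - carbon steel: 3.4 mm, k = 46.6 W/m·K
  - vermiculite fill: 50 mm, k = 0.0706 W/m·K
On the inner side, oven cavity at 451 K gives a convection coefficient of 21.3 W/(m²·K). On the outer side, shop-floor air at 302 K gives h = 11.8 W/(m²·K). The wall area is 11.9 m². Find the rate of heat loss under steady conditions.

Q ≈ 2110 W

Thermal resistances in series:
R_inner film = 1/(h_i·A) = 1/(21.3×11.9) = 0.003945 K/W
R_carbon steel = L/(kA) = 0.0034/(46.6×11.9) = 6.131×10^-6 K/W
R_vermiculite fill = L/(kA) = 0.05/(0.0706×11.9) = 0.05951 K/W
R_outer film = 1/(h_o·A) = 1/(11.8×11.9) = 0.007121 K/W
R_total = 0.07059 K/W
Q = ΔT / R_total = 149 / 0.07059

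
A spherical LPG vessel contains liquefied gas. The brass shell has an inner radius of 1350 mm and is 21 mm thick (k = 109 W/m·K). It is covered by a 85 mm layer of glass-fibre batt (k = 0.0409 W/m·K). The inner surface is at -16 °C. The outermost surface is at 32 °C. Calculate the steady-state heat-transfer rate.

Q ≈ 579 W

For a spherical shell R = (1/r₁ − 1/r₂)/(4πk); film R = 1/(h·4πr²). In series:
R_brass shell = (1/1.35 − 1/1.371)/(4π×109) = 8.283×10^-6 K/W
R_glass-fibre batt = (1/1.371 − 1/1.456)/(4π×0.0409) = 0.08285 K/W
R_total = 0.08286 K/W
Q = ΔT/R_total = 48/0.08286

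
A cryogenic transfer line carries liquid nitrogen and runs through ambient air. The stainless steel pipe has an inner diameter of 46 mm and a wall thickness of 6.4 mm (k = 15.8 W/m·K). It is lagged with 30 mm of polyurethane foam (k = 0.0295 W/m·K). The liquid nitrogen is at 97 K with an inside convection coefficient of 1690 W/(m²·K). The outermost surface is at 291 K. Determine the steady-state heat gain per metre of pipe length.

Treating each annulus and film as a series resistance:
R_inner film = 1/(h_i·2πr₁L) = 1/(1690×2π×0.023×1) = 0.004095 K/W
R_stainless steel pipe wall = ln(29.4/23)/(2π×15.8×1) = 0.002473 K/W
R_polyurethane foam = ln(59.4/29.4)/(2π×0.0295×1) = 3.794 K/W
R_total = 3.801 K/W
Q = ΔT/R_total = 194/3.801

q′ ≈ 51 W/m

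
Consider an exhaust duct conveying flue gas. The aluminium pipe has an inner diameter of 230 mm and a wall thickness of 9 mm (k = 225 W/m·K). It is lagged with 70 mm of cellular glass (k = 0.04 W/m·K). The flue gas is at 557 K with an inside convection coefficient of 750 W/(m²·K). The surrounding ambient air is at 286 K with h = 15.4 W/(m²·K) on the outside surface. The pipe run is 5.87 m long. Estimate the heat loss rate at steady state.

Radial resistances (cylindrical: R_cond = ln(r_o/r_i)/(2πkL), R_conv = 1/(h·2πrL)):
R_inner film = 1/(h_i·2πr₁L) = 1/(750×2π×0.115×5.87) = 3.144×10^-4 K/W
R_aluminium pipe wall = ln(124/115)/(2π×225×5.87) = 9.08×10^-6 K/W
R_cellular glass = ln(194/124)/(2π×0.04×5.87) = 0.3034 K/W
R_outer film = 1/(h_o·2πr_oL) = 1/(15.4×2π×0.194×5.87) = 0.009075 K/W
R_total = 0.3128 K/W
Q = ΔT/R_total = 271/0.3128

Q ≈ 866 W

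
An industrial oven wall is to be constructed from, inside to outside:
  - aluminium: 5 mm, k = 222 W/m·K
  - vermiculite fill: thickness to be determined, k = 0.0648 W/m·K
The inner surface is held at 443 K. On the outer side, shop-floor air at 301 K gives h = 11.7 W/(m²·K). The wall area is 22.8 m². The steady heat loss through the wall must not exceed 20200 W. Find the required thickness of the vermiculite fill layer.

Using the resistance-network approach (series):
R_aluminium = L/(kA) = 0.005/(222×22.8) = 9.878×10^-7 K/W
R_outer film = 1/(h_o·A) = 1/(11.7×22.8) = 0.003749 K/W
Sum of the known resistances R_other = 0.00375 K/W
Required total resistance R_tot = ΔT/Q_allow = 142/20200 = 0.00703 K/W
R_vermiculite fill = R_tot − R_other = 0.00328 K/W
L = R·k·A = 0.00328×0.0648×22.8

L ≈ 4.85 mm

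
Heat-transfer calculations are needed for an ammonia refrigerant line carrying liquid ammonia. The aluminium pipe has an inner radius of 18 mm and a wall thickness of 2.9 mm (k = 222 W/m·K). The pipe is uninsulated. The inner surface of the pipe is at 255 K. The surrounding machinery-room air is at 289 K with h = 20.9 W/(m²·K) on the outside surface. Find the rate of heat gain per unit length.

q′ ≈ 93.3 W/m

Per-layer cylindrical resistances, series-summed:
R_aluminium pipe wall = ln(20.9/18)/(2π×222×1) = 1.071×10^-4 K/W
R_outer film = 1/(h_o·2πr_oL) = 1/(20.9×2π×0.0209×1) = 0.3644 K/W
R_total = 0.3645 K/W
Q = ΔT/R_total = 34/0.3645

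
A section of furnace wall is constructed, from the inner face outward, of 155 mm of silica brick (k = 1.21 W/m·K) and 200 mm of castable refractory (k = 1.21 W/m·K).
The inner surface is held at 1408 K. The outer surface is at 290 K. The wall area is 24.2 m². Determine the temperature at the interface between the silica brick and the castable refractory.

Treating each layer as a thermal resistance in series:
R_silica brick = L/(kA) = 0.155/(1.21×24.2) = 0.005293 K/W
R_castable refractory = L/(kA) = 0.2/(1.21×24.2) = 0.00683 K/W
R_total = 0.01212 K/W;  Q = ΔT/R_total = 1118/0.01212 = 92220 W
T_interface = T_inner − Q·ΣR(inner→interface) = 1408 − 92200×0.005293

T ≈ 920 K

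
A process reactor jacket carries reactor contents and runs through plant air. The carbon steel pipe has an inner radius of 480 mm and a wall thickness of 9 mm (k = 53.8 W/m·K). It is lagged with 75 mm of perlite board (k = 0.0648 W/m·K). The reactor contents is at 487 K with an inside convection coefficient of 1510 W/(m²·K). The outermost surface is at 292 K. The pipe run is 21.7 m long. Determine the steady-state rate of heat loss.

Treating each annulus and film as a series resistance:
R_inner film = 1/(h_i·2πr₁L) = 1/(1510×2π×0.48×21.7) = 1.012×10^-5 K/W
R_carbon steel pipe wall = ln(489/480)/(2π×53.8×21.7) = 2.532×10^-6 K/W
R_perlite board = ln(564/489)/(2π×0.0648×21.7) = 0.01615 K/W
R_total = 0.01616 K/W
Q = ΔT/R_total = 195/0.01616

Q ≈ 12100 W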